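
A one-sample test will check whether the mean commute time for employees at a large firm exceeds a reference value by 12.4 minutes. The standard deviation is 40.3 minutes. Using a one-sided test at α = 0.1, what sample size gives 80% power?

48

For a one-sample z-test, n = ((z_α + z_β)·σ/δ)².
z_α = 1.282 (one-sided α = 0.1); z_β = 0.842 (power 80% → β = 0.2).
n = (2.124 × 40.3 / 12.4)² = 47.65
Round up: n = 48.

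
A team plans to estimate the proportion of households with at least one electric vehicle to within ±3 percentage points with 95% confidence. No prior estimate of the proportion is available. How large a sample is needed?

For a proportion with margin E = 0.03 at 95% confidence, z = 1.960.
With no prior estimate, use p = 0.5, which maximizes p(1−p) at 0.25.
n = 0.25 × (z/E)² = 0.25 × (1.960/0.03)² = 1067.11
Round up: n = 1068.

1068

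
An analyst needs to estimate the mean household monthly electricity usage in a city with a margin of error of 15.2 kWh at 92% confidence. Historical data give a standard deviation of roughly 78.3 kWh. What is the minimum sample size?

82

For a mean, the margin of error is E = z·σ/√n, so n = (zσ/E)².
At 92% confidence, z = 1.751.
n = (1.751 × 78.3 / 15.2)² = 81.36
Round up: n = 82.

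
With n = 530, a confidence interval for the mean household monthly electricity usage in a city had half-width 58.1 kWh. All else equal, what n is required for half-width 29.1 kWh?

2113

Margin of error scales as 1/√n, so n₂ = n₁·(E₁/E₂)².
n₂ = 530 × (58.1/29.1)² = 530 × 3.986 = 2112.58
Round up: n₂ = 2113.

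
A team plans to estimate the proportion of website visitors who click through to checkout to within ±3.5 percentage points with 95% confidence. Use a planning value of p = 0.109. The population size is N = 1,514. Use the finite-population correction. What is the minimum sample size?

254

For a proportion with margin E = 0.035 at 95% confidence, z = 1.960.
n = p̂(1−p̂)(z/E)² = 0.109 × 0.891 × (1.960/0.035)² = 304.57 — call this n₀.
Finite-population correction with N = 1,514: n = n₀ / (1 + (n₀−1)/N) = 304.57 / 1.201 = 253.60
Round up: n = 254.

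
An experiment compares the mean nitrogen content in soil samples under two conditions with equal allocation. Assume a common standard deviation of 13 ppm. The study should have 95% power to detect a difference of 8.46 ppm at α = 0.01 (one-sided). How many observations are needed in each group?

75 per group

For two equal groups, n per group = 2·((z_α + z_β)·σ/δ)².
z_α = 2.326; z_β = 1.645 (power 95%).
n = 2 × (3.971 × 13 / 8.46)² = 2 × 37.23 = 74.46
Round up: n = 75 per group.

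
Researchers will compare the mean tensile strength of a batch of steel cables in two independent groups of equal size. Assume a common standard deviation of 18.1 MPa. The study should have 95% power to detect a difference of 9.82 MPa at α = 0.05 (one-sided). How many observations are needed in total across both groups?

148 total

For two equal groups, n per group = 2·((z_α + z_β)·σ/δ)².
z_α = 1.645; z_β = 1.645 (power 95%).
n = 2 × (3.290 × 18.1 / 9.82)² = 2 × 36.77 = 73.54
Round up: n = 74 per group.
Total across both groups: 2 × 74 = 148.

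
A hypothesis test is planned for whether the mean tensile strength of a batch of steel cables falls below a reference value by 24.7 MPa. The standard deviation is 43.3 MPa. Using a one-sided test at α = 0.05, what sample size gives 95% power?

34

For a one-sample z-test, n = ((z_α + z_β)·σ/δ)².
z_α = 1.645 (one-sided α = 0.05); z_β = 1.645 (power 95% → β = 0.05).
n = (3.290 × 43.3 / 24.7)² = 33.26
Round up: n = 34.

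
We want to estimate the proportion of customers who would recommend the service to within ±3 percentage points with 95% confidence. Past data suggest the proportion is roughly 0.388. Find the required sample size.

n = 1014

For a proportion with margin E = 0.03 at 95% confidence, z = 1.960.
n = p̂(1−p̂)(z/E)² = 0.388 × 0.612 × (1.960/0.03)² = 1013.57
Round up: n = 1014.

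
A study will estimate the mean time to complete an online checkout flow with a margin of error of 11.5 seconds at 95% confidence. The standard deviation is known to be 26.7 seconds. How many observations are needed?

For a mean, the margin of error is E = z·σ/√n, so n = (zσ/E)².
At 95% confidence, z = 1.960.
n = (1.960 × 26.7 / 11.5)² = 20.71
Round up: n = 21.

21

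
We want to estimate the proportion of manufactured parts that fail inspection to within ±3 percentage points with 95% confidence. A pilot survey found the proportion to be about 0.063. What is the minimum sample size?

n = 252

For a proportion with margin E = 0.03 at 95% confidence, z = 1.960.
n = p̂(1−p̂)(z/E)² = 0.063 × 0.937 × (1.960/0.03)² = 251.97
Round up: n = 252.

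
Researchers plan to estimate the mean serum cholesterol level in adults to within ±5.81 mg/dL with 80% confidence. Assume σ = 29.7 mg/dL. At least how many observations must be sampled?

43

For a mean, the margin of error is E = z·σ/√n, so n = (zσ/E)².
At 80% confidence, z = 1.282.
n = (1.282 × 29.7 / 5.81)² = 42.95
Round up: n = 43.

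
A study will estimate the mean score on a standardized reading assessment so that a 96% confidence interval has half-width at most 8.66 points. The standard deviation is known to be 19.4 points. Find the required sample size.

22

For a mean, the margin of error is E = z·σ/√n, so n = (zσ/E)².
At 96% confidence, z = 2.054.
n = (2.054 × 19.4 / 8.66)² = 21.17
Round up: n = 22.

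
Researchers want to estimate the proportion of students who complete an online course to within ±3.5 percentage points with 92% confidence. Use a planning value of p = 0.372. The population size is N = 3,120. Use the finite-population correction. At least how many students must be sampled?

493

For a proportion with margin E = 0.035 at 92% confidence, z = 1.751.
n = p̂(1−p̂)(z/E)² = 0.372 × 0.628 × (1.751/0.035)² = 584.71 — call this n₀.
Finite-population correction with N = 3,120: n = n₀ / (1 + (n₀−1)/N) = 584.71 / 1.187 = 492.59
Round up: n = 493.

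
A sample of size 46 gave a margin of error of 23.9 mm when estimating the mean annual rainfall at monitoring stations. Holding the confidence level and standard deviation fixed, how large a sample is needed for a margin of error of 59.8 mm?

8

Margin of error scales as 1/√n, so n₂ = n₁·(E₁/E₂)².
n₂ = 46 × (23.9/59.8)² = 46 × 0.1597 = 7.35
Round up: n₂ = 8.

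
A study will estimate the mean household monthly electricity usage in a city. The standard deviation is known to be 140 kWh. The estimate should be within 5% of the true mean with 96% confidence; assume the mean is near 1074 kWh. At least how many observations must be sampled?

For a mean, the margin of error is E = z·σ/√n, so n = (zσ/E)².
At 96% confidence, z = 2.054.
E = 5% of 1074 = 53.7 kWh.
n = (2.054 × 140 / 53.7)² = 28.68
Round up: n = 29.

29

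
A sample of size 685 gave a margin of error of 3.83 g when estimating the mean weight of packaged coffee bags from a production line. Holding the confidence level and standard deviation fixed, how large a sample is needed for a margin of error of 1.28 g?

6133

Margin of error scales as 1/√n, so n₂ = n₁·(E₁/E₂)².
n₂ = 685 × (3.83/1.28)² = 685 × 8.953 = 6132.80
Round up: n₂ = 6133.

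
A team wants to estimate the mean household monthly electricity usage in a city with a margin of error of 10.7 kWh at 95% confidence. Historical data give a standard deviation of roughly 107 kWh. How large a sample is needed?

For a mean, the margin of error is E = z·σ/√n, so n = (zσ/E)².
At 95% confidence, z = 1.960.
n = (1.960 × 107 / 10.7)² = 384.16
Round up: n = 385.

385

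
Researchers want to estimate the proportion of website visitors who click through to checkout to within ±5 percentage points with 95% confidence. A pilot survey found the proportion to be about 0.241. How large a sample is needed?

For a proportion with margin E = 0.05 at 95% confidence, z = 1.960.
n = p̂(1−p̂)(z/E)² = 0.241 × 0.759 × (1.960/0.05)² = 281.08
Round up: n = 282.

282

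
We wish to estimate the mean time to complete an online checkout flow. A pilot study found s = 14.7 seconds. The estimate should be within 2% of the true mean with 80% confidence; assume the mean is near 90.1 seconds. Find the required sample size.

n = 110

For a mean, the margin of error is E = z·σ/√n, so n = (zσ/E)².
At 80% confidence, z = 1.282.
E = 2% of 90.1 = 1.802 seconds.
n = (1.282 × 14.7 / 1.802)² = 109.37
Round up: n = 110.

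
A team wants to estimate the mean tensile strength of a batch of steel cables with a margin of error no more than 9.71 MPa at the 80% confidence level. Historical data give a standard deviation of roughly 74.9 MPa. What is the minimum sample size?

For a mean, the margin of error is E = z·σ/√n, so n = (zσ/E)².
At 80% confidence, z = 1.282.
n = (1.282 × 74.9 / 9.71)² = 97.79
Round up: n = 98.

98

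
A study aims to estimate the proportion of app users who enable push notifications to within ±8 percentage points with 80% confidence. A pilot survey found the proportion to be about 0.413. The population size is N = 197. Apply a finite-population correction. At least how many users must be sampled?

For a proportion with margin E = 0.08 at 80% confidence, z = 1.282.
n = p̂(1−p̂)(z/E)² = 0.413 × 0.587 × (1.282/0.08)² = 62.26 — call this n₀.
Finite-population correction with N = 197: n = n₀ / (1 + (n₀−1)/N) = 62.26 / 1.311 = 47.49
Round up: n = 48.

n = 48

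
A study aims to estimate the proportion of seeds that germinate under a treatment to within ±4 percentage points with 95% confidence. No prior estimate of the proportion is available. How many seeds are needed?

601

For a proportion with margin E = 0.04 at 95% confidence, z = 1.960.
With no prior estimate, use p = 0.5, which maximizes p(1−p) at 0.25.
n = 0.25 × (z/E)² = 0.25 × (1.960/0.04)² = 600.25
Round up: n = 601.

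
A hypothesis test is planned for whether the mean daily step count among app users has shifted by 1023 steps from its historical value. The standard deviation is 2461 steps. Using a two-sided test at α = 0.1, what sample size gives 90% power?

50

For a one-sample z-test, n = ((z_{α/2} + z_β)·σ/δ)².
z_{α/2} = 1.645 (two-sided α = 0.1); z_β = 1.282 (power 90% → β = 0.1).
n = (2.927 × 2461 / 1023)² = 49.58
Round up: n = 50.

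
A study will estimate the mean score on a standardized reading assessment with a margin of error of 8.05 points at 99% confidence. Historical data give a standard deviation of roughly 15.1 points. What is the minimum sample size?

24

For a mean, the margin of error is E = z·σ/√n, so n = (zσ/E)².
At 99% confidence, z = 2.576.
n = (2.576 × 15.1 / 8.05)² = 23.35
Round up: n = 24.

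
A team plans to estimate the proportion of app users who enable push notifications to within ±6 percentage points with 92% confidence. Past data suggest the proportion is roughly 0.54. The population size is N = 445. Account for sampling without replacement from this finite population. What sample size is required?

n = 144

For a proportion with margin E = 0.06 at 92% confidence, z = 1.751.
n = p̂(1−p̂)(z/E)² = 0.54 × 0.46 × (1.751/0.06)² = 211.55 — call this n₀.
Finite-population correction with N = 445: n = n₀ / (1 + (n₀−1)/N) = 211.55 / 1.473 = 143.62
Round up: n = 144.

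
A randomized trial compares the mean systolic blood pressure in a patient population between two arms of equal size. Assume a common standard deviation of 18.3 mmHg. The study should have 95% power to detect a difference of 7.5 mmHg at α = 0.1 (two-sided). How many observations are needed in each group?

For two equal groups, n per group = 2·((z_{α/2} + z_β)·σ/δ)².
z_{α/2} = 1.645; z_β = 1.645 (power 95%).
n = 2 × (3.290 × 18.3 / 7.5)² = 2 × 64.44 = 128.88
Round up: n = 129 per group.

129 per group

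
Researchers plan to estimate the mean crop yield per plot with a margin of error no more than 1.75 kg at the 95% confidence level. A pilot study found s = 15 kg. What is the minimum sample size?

283

For a mean, the margin of error is E = z·σ/√n, so n = (zσ/E)².
At 95% confidence, z = 1.960.
n = (1.960 × 15 / 1.75)² = 282.24
Round up: n = 283.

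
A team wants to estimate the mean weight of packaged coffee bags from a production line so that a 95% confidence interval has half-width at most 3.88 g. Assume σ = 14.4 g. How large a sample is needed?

n = 53

For a mean, the margin of error is E = z·σ/√n, so n = (zσ/E)².
At 95% confidence, z = 1.960.
n = (1.960 × 14.4 / 3.88)² = 52.91
Round up: n = 53.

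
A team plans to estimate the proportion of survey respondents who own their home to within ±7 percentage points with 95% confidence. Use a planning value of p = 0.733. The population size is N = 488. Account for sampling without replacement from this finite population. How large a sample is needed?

For a proportion with margin E = 0.07 at 95% confidence, z = 1.960.
n = p̂(1−p̂)(z/E)² = 0.733 × 0.267 × (1.960/0.07)² = 153.44 — call this n₀.
Finite-population correction with N = 488: n = n₀ / (1 + (n₀−1)/N) = 153.44 / 1.312 = 116.95
Round up: n = 117.

117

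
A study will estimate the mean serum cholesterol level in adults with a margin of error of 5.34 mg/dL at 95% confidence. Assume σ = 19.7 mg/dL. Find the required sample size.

For a mean, the margin of error is E = z·σ/√n, so n = (zσ/E)².
At 95% confidence, z = 1.960.
n = (1.960 × 19.7 / 5.34)² = 52.28
Round up: n = 53.

53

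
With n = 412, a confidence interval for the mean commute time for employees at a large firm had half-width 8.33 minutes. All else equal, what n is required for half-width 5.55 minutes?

Margin of error scales as 1/√n, so n₂ = n₁·(E₁/E₂)².
n₂ = 412 × (8.33/5.55)² = 412 × 2.253 = 928.24
Round up: n₂ = 929.

929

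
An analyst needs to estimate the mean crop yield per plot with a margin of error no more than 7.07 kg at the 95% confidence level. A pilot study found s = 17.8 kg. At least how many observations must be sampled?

25

For a mean, the margin of error is E = z·σ/√n, so n = (zσ/E)².
At 95% confidence, z = 1.960.
n = (1.960 × 17.8 / 7.07)² = 24.35
Round up: n = 25.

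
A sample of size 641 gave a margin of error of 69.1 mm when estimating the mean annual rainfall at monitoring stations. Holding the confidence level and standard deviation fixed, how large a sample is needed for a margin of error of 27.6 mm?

Margin of error scales as 1/√n, so n₂ = n₁·(E₁/E₂)².
n₂ = 641 × (69.1/27.6)² = 641 × 6.268 = 4017.79
Round up: n₂ = 4018.

4018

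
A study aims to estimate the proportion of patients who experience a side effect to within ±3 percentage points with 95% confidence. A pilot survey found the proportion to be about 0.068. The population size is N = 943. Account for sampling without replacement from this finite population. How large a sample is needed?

For a proportion with margin E = 0.03 at 95% confidence, z = 1.960.
n = p̂(1−p̂)(z/E)² = 0.068 × 0.932 × (1.960/0.03)² = 270.52 — call this n₀.
Finite-population correction with N = 943: n = n₀ / (1 + (n₀−1)/N) = 270.52 / 1.286 = 210.36
Round up: n = 211.

n = 211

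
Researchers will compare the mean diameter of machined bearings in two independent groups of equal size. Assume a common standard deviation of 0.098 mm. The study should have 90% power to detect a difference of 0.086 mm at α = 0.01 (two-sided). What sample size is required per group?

39 per group

For two equal groups, n per group = 2·((z_{α/2} + z_β)·σ/δ)².
z_{α/2} = 2.576; z_β = 1.282 (power 90%).
n = 2 × (3.858 × 0.098 / 0.086)² = 2 × 19.33 = 38.66
Round up: n = 39 per group.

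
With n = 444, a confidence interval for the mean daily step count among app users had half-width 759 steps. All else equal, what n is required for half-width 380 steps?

1772

Margin of error scales as 1/√n, so n₂ = n₁·(E₁/E₂)².
n₂ = 444 × (759/380)² = 444 × 3.989 = 1771.12
Round up: n₂ = 1772.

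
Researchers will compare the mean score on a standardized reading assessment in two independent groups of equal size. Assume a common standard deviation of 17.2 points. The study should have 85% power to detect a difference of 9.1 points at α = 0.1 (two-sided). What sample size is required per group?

52 per group

For two equal groups, n per group = 2·((z_{α/2} + z_β)·σ/δ)².
z_{α/2} = 1.645; z_β = 1.036 (power 85%).
n = 2 × (2.681 × 17.2 / 9.1)² = 2 × 25.68 = 51.36
Round up: n = 52 per group.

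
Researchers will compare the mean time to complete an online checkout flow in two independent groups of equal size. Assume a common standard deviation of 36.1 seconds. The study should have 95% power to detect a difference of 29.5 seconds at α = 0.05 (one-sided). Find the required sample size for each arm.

For two equal groups, n per group = 2·((z_α + z_β)·σ/δ)².
z_α = 1.645; z_β = 1.645 (power 95%).
n = 2 × (3.290 × 36.1 / 29.5)² = 2 × 16.21 = 32.42
Round up: n = 33 per group.

33 per group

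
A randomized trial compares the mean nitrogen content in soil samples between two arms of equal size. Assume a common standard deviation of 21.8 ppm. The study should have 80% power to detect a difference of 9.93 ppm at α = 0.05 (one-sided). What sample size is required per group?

For two equal groups, n per group = 2·((z_α + z_β)·σ/δ)².
z_α = 1.645; z_β = 0.842 (power 80%).
n = 2 × (2.487 × 21.8 / 9.93)² = 2 × 29.81 = 59.62
Round up: n = 60 per group.

60 per group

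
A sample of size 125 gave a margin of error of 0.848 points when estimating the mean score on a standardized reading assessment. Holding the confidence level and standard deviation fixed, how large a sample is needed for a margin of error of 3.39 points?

Margin of error scales as 1/√n, so n₂ = n₁·(E₁/E₂)².
n₂ = 125 × (0.848/3.39)² = 125 × 0.06257 = 7.82
Round up: n₂ = 8.

n = 8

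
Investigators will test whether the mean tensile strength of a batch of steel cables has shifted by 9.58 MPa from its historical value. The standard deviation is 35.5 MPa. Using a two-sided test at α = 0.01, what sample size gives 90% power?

205

For a one-sample z-test, n = ((z_{α/2} + z_β)·σ/δ)².
z_{α/2} = 2.576 (two-sided α = 0.01); z_β = 1.282 (power 90% → β = 0.1).
n = (3.858 × 35.5 / 9.58)² = 204.39
Round up: n = 205.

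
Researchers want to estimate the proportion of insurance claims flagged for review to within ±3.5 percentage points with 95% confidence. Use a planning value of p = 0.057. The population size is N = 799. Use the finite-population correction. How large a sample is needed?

For a proportion with margin E = 0.035 at 95% confidence, z = 1.960.
n = p̂(1−p̂)(z/E)² = 0.057 × 0.943 × (1.960/0.035)² = 168.56 — call this n₀.
Finite-population correction with N = 799: n = n₀ / (1 + (n₀−1)/N) = 168.56 / 1.21 = 139.31
Round up: n = 140.

140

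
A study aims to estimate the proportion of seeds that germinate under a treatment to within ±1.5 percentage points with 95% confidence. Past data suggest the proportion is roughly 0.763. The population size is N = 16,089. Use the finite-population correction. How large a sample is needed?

n = 2591

For a proportion with margin E = 0.015 at 95% confidence, z = 1.960.
n = p̂(1−p̂)(z/E)² = 0.763 × 0.237 × (1.960/0.015)² = 3087.47 — call this n₀.
Finite-population correction with N = 16,089: n = n₀ / (1 + (n₀−1)/N) = 3087.47 / 1.192 = 2590.16
Round up: n = 2591.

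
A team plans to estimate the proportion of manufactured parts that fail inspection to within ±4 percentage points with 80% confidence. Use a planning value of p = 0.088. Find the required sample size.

For a proportion with margin E = 0.04 at 80% confidence, z = 1.282.
n = p̂(1−p̂)(z/E)² = 0.088 × 0.912 × (1.282/0.04)² = 82.44
Round up: n = 83.

83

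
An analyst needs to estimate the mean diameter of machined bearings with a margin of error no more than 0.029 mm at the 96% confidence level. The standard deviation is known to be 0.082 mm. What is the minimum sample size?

For a mean, the margin of error is E = z·σ/√n, so n = (zσ/E)².
At 96% confidence, z = 2.054.
n = (2.054 × 0.082 / 0.029)² = 33.73
Round up: n = 34.

34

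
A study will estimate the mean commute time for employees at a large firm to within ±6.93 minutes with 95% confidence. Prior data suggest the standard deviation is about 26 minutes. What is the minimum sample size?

For a mean, the margin of error is E = z·σ/√n, so n = (zσ/E)².
At 95% confidence, z = 1.960.
n = (1.960 × 26 / 6.93)² = 54.07
Round up: n = 55.

n = 55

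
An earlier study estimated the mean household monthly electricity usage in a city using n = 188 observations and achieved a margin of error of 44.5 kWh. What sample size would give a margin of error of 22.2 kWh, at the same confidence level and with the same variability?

Margin of error scales as 1/√n, so n₂ = n₁·(E₁/E₂)².
n₂ = 188 × (44.5/22.2)² = 188 × 4.018 = 755.38
Round up: n₂ = 756.

756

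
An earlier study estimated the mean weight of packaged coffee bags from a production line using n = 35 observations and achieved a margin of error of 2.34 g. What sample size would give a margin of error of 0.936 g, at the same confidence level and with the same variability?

219

Margin of error scales as 1/√n, so n₂ = n₁·(E₁/E₂)².
n₂ = 35 × (2.34/0.936)² = 35 × 6.25 = 218.75
Round up: n₂ = 219.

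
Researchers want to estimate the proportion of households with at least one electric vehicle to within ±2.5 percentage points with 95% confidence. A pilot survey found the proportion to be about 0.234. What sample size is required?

For a proportion with margin E = 0.025 at 95% confidence, z = 1.960.
n = p̂(1−p̂)(z/E)² = 0.234 × 0.766 × (1.960/0.025)² = 1101.73
Round up: n = 1102.

n = 1102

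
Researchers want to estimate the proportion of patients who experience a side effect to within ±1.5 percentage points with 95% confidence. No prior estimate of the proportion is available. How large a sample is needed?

For a proportion with margin E = 0.015 at 95% confidence, z = 1.960.
With no prior estimate, use p = 0.5, which maximizes p(1−p) at 0.25.
n = 0.25 × (z/E)² = 0.25 × (1.960/0.015)² = 4268.44
Round up: n = 4269.

n = 4269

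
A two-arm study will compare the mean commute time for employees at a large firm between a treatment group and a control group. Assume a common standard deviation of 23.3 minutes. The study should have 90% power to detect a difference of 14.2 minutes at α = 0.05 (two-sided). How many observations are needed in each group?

For two equal groups, n per group = 2·((z_{α/2} + z_β)·σ/δ)².
z_{α/2} = 1.960; z_β = 1.282 (power 90%).
n = 2 × (3.242 × 23.3 / 14.2)² = 2 × 28.30 = 56.60
Round up: n = 57 per group.

57 per group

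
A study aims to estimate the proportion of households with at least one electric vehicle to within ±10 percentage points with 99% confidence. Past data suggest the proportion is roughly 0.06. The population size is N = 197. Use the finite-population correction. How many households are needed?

32

For a proportion with margin E = 0.1 at 99% confidence, z = 2.576.
n = p̂(1−p̂)(z/E)² = 0.06 × 0.94 × (2.576/0.1)² = 37.43 — call this n₀.
Finite-population correction with N = 197: n = n₀ / (1 + (n₀−1)/N) = 37.43 / 1.185 = 31.59
Round up: n = 32.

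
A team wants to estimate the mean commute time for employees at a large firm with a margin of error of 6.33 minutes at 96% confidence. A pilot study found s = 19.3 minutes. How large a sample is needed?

For a mean, the margin of error is E = z·σ/√n, so n = (zσ/E)².
At 96% confidence, z = 2.054.
n = (2.054 × 19.3 / 6.33)² = 39.22
Round up: n = 40.

40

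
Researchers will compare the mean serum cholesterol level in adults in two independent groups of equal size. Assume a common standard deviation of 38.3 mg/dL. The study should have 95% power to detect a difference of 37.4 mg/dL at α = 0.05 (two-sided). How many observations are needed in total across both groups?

56 total

For two equal groups, n per group = 2·((z_{α/2} + z_β)·σ/δ)².
z_{α/2} = 1.960; z_β = 1.645 (power 95%).
n = 2 × (3.605 × 38.3 / 37.4)² = 2 × 13.63 = 27.26
Round up: n = 28 per group.
Total across both groups: 2 × 28 = 56.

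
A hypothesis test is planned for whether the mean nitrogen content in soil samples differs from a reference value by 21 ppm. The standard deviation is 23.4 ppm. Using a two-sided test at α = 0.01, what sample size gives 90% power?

For a one-sample z-test, n = ((z_{α/2} + z_β)·σ/δ)².
z_{α/2} = 2.576 (two-sided α = 0.01); z_β = 1.282 (power 90% → β = 0.1).
n = (3.858 × 23.4 / 21)² = 18.48
Round up: n = 19.

19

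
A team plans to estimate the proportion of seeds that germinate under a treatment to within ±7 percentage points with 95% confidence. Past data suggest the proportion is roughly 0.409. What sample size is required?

For a proportion with margin E = 0.07 at 95% confidence, z = 1.960.
n = p̂(1−p̂)(z/E)² = 0.409 × 0.591 × (1.960/0.07)² = 189.51
Round up: n = 190.

190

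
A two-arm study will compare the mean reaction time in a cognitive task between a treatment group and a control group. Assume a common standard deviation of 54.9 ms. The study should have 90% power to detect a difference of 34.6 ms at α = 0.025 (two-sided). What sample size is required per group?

63 per group

For two equal groups, n per group = 2·((z_{α/2} + z_β)·σ/δ)².
z_{α/2} = 2.241; z_β = 1.282 (power 90%).
n = 2 × (3.523 × 54.9 / 34.6)² = 2 × 31.25 = 62.50
Round up: n = 63 per group.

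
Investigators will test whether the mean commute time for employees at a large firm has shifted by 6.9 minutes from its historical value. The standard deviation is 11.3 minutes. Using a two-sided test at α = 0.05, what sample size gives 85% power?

25

For a one-sample z-test, n = ((z_{α/2} + z_β)·σ/δ)².
z_{α/2} = 1.960 (two-sided α = 0.05); z_β = 1.036 (power 85% → β = 0.15).
n = (2.996 × 11.3 / 6.9)² = 24.07
Round up: n = 25.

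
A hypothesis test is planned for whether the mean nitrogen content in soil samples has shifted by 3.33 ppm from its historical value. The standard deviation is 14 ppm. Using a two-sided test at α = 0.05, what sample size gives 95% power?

n = 230

For a one-sample z-test, n = ((z_{α/2} + z_β)·σ/δ)².
z_{α/2} = 1.960 (two-sided α = 0.05); z_β = 1.645 (power 95% → β = 0.05).
n = (3.605 × 14 / 3.33)² = 229.71
Round up: n = 230.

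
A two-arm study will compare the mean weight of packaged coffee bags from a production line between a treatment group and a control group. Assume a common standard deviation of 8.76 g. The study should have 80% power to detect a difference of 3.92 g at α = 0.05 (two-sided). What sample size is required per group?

For two equal groups, n per group = 2·((z_{α/2} + z_β)·σ/δ)².
z_{α/2} = 1.960; z_β = 0.842 (power 80%).
n = 2 × (2.802 × 8.76 / 3.92)² = 2 × 39.21 = 78.42
Round up: n = 79 per group.

79 per group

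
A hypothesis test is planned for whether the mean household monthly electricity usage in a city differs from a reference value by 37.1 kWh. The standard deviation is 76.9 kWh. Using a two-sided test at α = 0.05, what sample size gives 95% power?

56

For a one-sample z-test, n = ((z_{α/2} + z_β)·σ/δ)².
z_{α/2} = 1.960 (two-sided α = 0.05); z_β = 1.645 (power 95% → β = 0.05).
n = (3.605 × 76.9 / 37.1)² = 55.84
Round up: n = 56.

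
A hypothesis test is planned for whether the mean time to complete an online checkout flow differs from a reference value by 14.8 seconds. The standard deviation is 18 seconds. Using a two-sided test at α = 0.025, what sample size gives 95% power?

n = 23

For a one-sample z-test, n = ((z_{α/2} + z_β)·σ/δ)².
z_{α/2} = 2.241 (two-sided α = 0.025); z_β = 1.645 (power 95% → β = 0.05).
n = (3.886 × 18 / 14.8)² = 22.34
Round up: n = 23.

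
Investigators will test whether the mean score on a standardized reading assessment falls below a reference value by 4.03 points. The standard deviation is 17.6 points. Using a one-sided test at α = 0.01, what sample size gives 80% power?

192

For a one-sample z-test, n = ((z_α + z_β)·σ/δ)².
z_α = 2.326 (one-sided α = 0.01); z_β = 0.842 (power 80% → β = 0.2).
n = (3.168 × 17.6 / 4.03)² = 191.42
Round up: n = 192.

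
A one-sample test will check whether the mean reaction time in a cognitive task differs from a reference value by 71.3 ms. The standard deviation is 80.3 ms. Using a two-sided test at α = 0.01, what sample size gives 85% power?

For a one-sample z-test, n = ((z_{α/2} + z_β)·σ/δ)².
z_{α/2} = 2.576 (two-sided α = 0.01); z_β = 1.036 (power 85% → β = 0.15).
n = (3.612 × 80.3 / 71.3)² = 16.55
Round up: n = 17.

17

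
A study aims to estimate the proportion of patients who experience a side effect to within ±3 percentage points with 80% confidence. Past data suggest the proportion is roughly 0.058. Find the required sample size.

n = 100

For a proportion with margin E = 0.03 at 80% confidence, z = 1.282.
n = p̂(1−p̂)(z/E)² = 0.058 × 0.942 × (1.282/0.03)² = 99.77
Round up: n = 100.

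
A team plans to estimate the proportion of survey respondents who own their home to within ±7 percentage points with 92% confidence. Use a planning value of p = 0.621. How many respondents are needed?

148

For a proportion with margin E = 0.07 at 92% confidence, z = 1.751.
n = p̂(1−p̂)(z/E)² = 0.621 × 0.379 × (1.751/0.07)² = 147.27
Round up: n = 148.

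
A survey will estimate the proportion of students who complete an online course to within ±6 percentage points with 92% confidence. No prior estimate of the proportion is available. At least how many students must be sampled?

For a proportion with margin E = 0.06 at 92% confidence, z = 1.751.
With no prior estimate, use p = 0.5, which maximizes p(1−p) at 0.25.
n = 0.25 × (z/E)² = 0.25 × (1.751/0.06)² = 212.92
Round up: n = 213.

213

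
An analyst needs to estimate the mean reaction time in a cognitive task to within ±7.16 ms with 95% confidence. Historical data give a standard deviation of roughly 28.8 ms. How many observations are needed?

For a mean, the margin of error is E = z·σ/√n, so n = (zσ/E)².
At 95% confidence, z = 1.960.
n = (1.960 × 28.8 / 7.16)² = 62.15
Round up: n = 63.

63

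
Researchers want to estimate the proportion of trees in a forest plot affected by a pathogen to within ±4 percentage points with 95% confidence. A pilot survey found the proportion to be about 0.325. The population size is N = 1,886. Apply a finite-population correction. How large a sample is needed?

For a proportion with margin E = 0.04 at 95% confidence, z = 1.960.
n = p̂(1−p̂)(z/E)² = 0.325 × 0.675 × (1.960/0.04)² = 526.72 — call this n₀.
Finite-population correction with N = 1,886: n = n₀ / (1 + (n₀−1)/N) = 526.72 / 1.279 = 411.82
Round up: n = 412.

412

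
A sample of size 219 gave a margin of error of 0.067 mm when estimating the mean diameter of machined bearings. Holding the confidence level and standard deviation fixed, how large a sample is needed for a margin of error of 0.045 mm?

n = 486

Margin of error scales as 1/√n, so n₂ = n₁·(E₁/E₂)².
n₂ = 219 × (0.067/0.045)² = 219 × 2.217 = 485.52
Round up: n₂ = 486.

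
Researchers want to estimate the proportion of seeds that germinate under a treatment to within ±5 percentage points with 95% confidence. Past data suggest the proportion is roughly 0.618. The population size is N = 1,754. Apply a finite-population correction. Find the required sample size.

n = 301

For a proportion with margin E = 0.05 at 95% confidence, z = 1.960.
n = p̂(1−p̂)(z/E)² = 0.618 × 0.382 × (1.960/0.05)² = 362.76 — call this n₀.
Finite-population correction with N = 1,754: n = n₀ / (1 + (n₀−1)/N) = 362.76 / 1.206 = 300.80
Round up: n = 301.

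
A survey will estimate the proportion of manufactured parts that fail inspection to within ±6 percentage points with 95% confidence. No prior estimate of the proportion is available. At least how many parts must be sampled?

n = 267

For a proportion with margin E = 0.06 at 95% confidence, z = 1.960.
With no prior estimate, use p = 0.5, which maximizes p(1−p) at 0.25.
n = 0.25 × (z/E)² = 0.25 × (1.960/0.06)² = 266.78
Round up: n = 267.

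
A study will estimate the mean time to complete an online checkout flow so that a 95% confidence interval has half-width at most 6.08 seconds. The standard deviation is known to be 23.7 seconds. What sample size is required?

n = 59

For a mean, the margin of error is E = z·σ/√n, so n = (zσ/E)².
At 95% confidence, z = 1.960.
n = (1.960 × 23.7 / 6.08)² = 58.37
Round up: n = 59.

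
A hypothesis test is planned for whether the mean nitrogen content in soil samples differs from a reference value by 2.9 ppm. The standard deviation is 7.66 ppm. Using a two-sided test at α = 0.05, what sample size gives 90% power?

For a one-sample z-test, n = ((z_{α/2} + z_β)·σ/δ)².
z_{α/2} = 1.960 (two-sided α = 0.05); z_β = 1.282 (power 90% → β = 0.1).
n = (3.242 × 7.66 / 2.9)² = 73.33
Round up: n = 74.

74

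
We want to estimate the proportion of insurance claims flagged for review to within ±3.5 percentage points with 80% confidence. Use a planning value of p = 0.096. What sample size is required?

For a proportion with margin E = 0.035 at 80% confidence, z = 1.282.
n = p̂(1−p̂)(z/E)² = 0.096 × 0.904 × (1.282/0.035)² = 116.43
Round up: n = 117.

117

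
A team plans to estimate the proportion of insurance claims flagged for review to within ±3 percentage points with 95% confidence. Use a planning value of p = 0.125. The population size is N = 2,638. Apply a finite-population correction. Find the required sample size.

For a proportion with margin E = 0.03 at 95% confidence, z = 1.960.
n = p̂(1−p̂)(z/E)² = 0.125 × 0.875 × (1.960/0.03)² = 466.86 — call this n₀.
Finite-population correction with N = 2,638: n = n₀ / (1 + (n₀−1)/N) = 466.86 / 1.177 = 396.65
Round up: n = 397.

397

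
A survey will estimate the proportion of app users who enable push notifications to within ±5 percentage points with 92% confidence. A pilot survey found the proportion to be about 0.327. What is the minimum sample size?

270

For a proportion with margin E = 0.05 at 92% confidence, z = 1.751.
n = p̂(1−p̂)(z/E)² = 0.327 × 0.673 × (1.751/0.05)² = 269.90
Round up: n = 270.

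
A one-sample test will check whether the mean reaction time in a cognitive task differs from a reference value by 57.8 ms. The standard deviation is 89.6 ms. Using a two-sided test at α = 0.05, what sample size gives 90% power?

For a one-sample z-test, n = ((z_{α/2} + z_β)·σ/δ)².
z_{α/2} = 1.960 (two-sided α = 0.05); z_β = 1.282 (power 90% → β = 0.1).
n = (3.242 × 89.6 / 57.8)² = 25.26
Round up: n = 26.

26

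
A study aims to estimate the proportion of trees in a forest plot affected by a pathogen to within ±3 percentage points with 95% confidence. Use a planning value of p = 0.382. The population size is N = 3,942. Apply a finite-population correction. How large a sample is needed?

803

For a proportion with margin E = 0.03 at 95% confidence, z = 1.960.
n = p̂(1−p̂)(z/E)² = 0.382 × 0.618 × (1.960/0.03)² = 1007.68 — call this n₀.
Finite-population correction with N = 3,942: n = n₀ / (1 + (n₀−1)/N) = 1007.68 / 1.255 = 802.93
Round up: n = 803.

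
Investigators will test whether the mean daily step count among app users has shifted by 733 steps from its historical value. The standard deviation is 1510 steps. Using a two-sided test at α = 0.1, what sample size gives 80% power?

27

For a one-sample z-test, n = ((z_{α/2} + z_β)·σ/δ)².
z_{α/2} = 1.645 (two-sided α = 0.1); z_β = 0.842 (power 80% → β = 0.2).
n = (2.487 × 1510 / 733)² = 26.25
Round up: n = 27.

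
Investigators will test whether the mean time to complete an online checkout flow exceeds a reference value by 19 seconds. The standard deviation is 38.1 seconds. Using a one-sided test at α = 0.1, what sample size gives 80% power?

n = 19

For a one-sample z-test, n = ((z_α + z_β)·σ/δ)².
z_α = 1.282 (one-sided α = 0.1); z_β = 0.842 (power 80% → β = 0.2).
n = (2.124 × 38.1 / 19)² = 18.14
Round up: n = 19.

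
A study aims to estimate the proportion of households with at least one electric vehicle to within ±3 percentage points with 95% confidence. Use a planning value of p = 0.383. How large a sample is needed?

For a proportion with margin E = 0.03 at 95% confidence, z = 1.960.
n = p̂(1−p̂)(z/E)² = 0.383 × 0.617 × (1.960/0.03)² = 1008.68
Round up: n = 1009.

n = 1009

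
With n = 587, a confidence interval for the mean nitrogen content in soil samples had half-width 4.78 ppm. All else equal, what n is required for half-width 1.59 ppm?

5306

Margin of error scales as 1/√n, so n₂ = n₁·(E₁/E₂)².
n₂ = 587 × (4.78/1.59)² = 587 × 9.038 = 5305.31
Round up: n₂ = 5306.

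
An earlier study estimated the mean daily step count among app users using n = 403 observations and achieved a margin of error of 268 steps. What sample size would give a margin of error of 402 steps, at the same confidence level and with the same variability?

Margin of error scales as 1/√n, so n₂ = n₁·(E₁/E₂)².
n₂ = 403 × (268/402)² = 403 × 0.4444 = 179.09
Round up: n₂ = 180.

180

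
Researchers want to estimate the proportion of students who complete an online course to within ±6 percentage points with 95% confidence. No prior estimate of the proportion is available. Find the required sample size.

For a proportion with margin E = 0.06 at 95% confidence, z = 1.960.
With no prior estimate, use p = 0.5, which maximizes p(1−p) at 0.25.
n = 0.25 × (z/E)² = 0.25 × (1.960/0.06)² = 266.78
Round up: n = 267.

n = 267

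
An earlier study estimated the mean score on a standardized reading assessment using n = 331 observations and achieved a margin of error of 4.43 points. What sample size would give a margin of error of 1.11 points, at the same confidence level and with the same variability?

n = 5273

Margin of error scales as 1/√n, so n₂ = n₁·(E₁/E₂)².
n₂ = 331 × (4.43/1.11)² = 331 × 15.93 = 5272.83
Round up: n₂ = 5273.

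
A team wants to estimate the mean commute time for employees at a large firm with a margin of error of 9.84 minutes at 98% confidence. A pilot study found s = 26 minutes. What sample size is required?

For a mean, the margin of error is E = z·σ/√n, so n = (zσ/E)².
At 98% confidence, z = 2.326.
n = (2.326 × 26 / 9.84)² = 37.77
Round up: n = 38.

38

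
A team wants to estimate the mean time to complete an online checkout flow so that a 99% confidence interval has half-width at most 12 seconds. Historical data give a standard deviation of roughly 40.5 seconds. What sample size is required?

For a mean, the margin of error is E = z·σ/√n, so n = (zσ/E)².
At 99% confidence, z = 2.576.
n = (2.576 × 40.5 / 12)² = 75.59
Round up: n = 76.

76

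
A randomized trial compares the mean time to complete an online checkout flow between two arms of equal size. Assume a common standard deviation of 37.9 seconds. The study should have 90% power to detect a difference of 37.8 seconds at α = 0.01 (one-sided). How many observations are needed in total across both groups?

For two equal groups, n per group = 2·((z_α + z_β)·σ/δ)².
z_α = 2.326; z_β = 1.282 (power 90%).
n = 2 × (3.608 × 37.9 / 37.8)² = 2 × 13.09 = 26.18
Round up: n = 27 per group.
Total across both groups: 2 × 27 = 54.

54 total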